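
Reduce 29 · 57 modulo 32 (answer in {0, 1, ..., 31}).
21

Reduce the factors first: 57 ≡ 25 (mod 32), so 29 · 57 ≡ 29 · 25 (mod 32). 29 · 25 = 725. Dividing by 32: 725 = 22·32 + 21. So (29 · 57) mod 32 = 21.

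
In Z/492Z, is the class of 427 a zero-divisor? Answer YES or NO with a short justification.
NO

gcd(427, 492) = 1, so 427 is a unit in Z/492Z (it has a multiplicative inverse). A unit cannot be a zero-divisor: if 427·b ≡ 0 then multiplying both sides by 427^(−1) gives b ≡ 0. So 427 is not a zero-divisor.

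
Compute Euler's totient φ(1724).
φ is multiplicative, with φ(p^e) = p^e − p^(e−1). Factorise 1724 = 2^2 · 431. Then
  φ(1724) = (2^2 − 2^1) · (431 − 1) = 2 · 430 = 860.

Final answer: φ(1724) = 860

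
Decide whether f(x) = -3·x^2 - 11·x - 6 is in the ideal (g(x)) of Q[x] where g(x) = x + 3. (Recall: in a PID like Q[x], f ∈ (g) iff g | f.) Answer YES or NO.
YES

In Q[x] the ideal (g) consists of all multiples of g, so f ∈ (g) iff g | f, i.e. iff the remainder of f on division by g is 0. Divide f by g (g is monic, so eliminate the leading term of the running remainder at each step):
  leading term -3·x^2: subtract (-3·x)·g(x) = -3·x^2 - 9·x, leaving -2·x - 6
  leading term -2·x: subtract (-2)·g(x) = -2·x - 6, leaving 0
The remainder is 0, so f(x) = g(x) · h(x) with h(x) = -3·x - 2. Hence g | f, i.e. f ∈ (g).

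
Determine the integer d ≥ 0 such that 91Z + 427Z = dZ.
(91, 427) = (7); d = 7

In the PID Z, (a, b) is generated by gcd(a, b). Compute gcd(427, 91) with the extended Euclidean algorithm, tracking rows (r, s, t) with s·427 + t·91 = r:
  row A: (427, 1, 0)   [1·427 + 0·91 = 427]
  row B: (91, 0, 1)   [0·427 + 1·91 = 91]
  427 = 4·91 + 63   → row C = row A − 4·row B = (63, 1, −4)   [check: 1·427 − 4·91 = 63]
  91 = 1·63 + 28   → row D = row B − 1·row C = (28, −1, 5)   [check: −1·427 + 5·91 = 28]
  63 = 2·28 + 7   → row E = row C − 2·row D = (7, 3, −14)   [check: 3·427 − 14·91 = 7]
  28 = 4·7 + 0   → remainder 0, stop. gcd = 7 (last nonzero row E).
So gcd(91, 427) = 7, with Bézout identity 3·427 − 14·91 = 7. Containment (⊇): the Bézout identity exhibits 7 as an element of (91, 427), giving (7) ⊆ (91, 427). Containment (⊆): since 7 | 91 and 7 | 427 (91 = 7·13, 427 = 7·61), every Z-linear combination of 91 and 427 is divisible by 7, so (91, 427) ⊆ (7). Therefore (91, 427) = (7), d = 7.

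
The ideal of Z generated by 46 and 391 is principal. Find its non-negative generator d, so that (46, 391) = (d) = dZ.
(46, 391) = (23); d = 23

In the PID Z, (a, b) is generated by gcd(a, b). Compute gcd(391, 46) with the extended Euclidean algorithm, tracking rows (r, s, t) with s·391 + t·46 = r:
  row A: (391, 1, 0)   [1·391 + 0·46 = 391]
  row B: (46, 0, 1)   [0·391 + 1·46 = 46]
  391 = 8·46 + 23   → row C = row A − 8·row B = (23, 1, −8)   [check: 1·391 − 8·46 = 23]
  46 = 2·23 + 0   → remainder 0, stop. gcd = 23 (last nonzero row C).
So gcd(46, 391) = 23, with Bézout identity 1·391 − 8·46 = 23. Containment (⊇): the Bézout identity exhibits 23 as an element of (46, 391), giving (23) ⊆ (46, 391). Containment (⊆): since 23 | 46 and 23 | 391 (46 = 23·2, 391 = 23·17), every Z-linear combination of 46 and 391 is divisible by 23, so (46, 391) ⊆ (23). Therefore (46, 391) = (23), d = 23.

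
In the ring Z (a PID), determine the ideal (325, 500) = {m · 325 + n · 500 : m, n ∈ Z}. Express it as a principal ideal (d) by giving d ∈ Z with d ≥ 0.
In the PID Z, (a, b) is generated by gcd(a, b). Compute gcd(500, 325) with the extended Euclidean algorithm, tracking rows (r, s, t) with s·500 + t·325 = r:
  row A: (500, 1, 0)   [1·500 + 0·325 = 500]
  row B: (325, 0, 1)   [0·500 + 1·325 = 325]
  500 = 1·325 + 175   → row C = row A − 1·row B = (175, 1, −1)   [check: 1·500 − 1·325 = 175]
  325 = 1·175 + 150   → row D = row B − 1·row C = (150, −1, 2)   [check: −1·500 + 2·325 = 150]
  175 = 1·150 + 25   → row E = row C − 1·row D = (25, 2, −3)   [check: 2·500 − 3·325 = 25]
  150 = 6·25 + 0   → remainder 0, stop. gcd = 25 (last nonzero row E).
So gcd(325, 500) = 25, with Bézout identity 2·500 − 3·325 = 25. Containment (⊇): the Bézout identity exhibits 25 as an element of (325, 500), giving (25) ⊆ (325, 500). Containment (⊆): since 25 | 325 and 25 | 500 (325 = 25·13, 500 = 25·20), every Z-linear combination of 325 and 500 is divisible by 25, so (325, 500) ⊆ (25). Therefore (325, 500) = (25), d = 25.

Final answer: (325, 500) = (25); d = 25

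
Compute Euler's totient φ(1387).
φ(1387) = 1296

φ is multiplicative, with φ(p^e) = p^e − p^(e−1). Factorise 1387 = 19 · 73. Then
  φ(1387) = (19 − 1) · (73 − 1) = 18 · 72 = 1296.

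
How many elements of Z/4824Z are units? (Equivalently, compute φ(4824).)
Z/4824Z has φ(4824) = 1584 units

An element a ∈ Z/4824Z is a unit iff gcd(a, 4824) = 1, so the number of units is φ(4824). φ is multiplicative, with φ(p^e) = p^e − p^(e−1). Factorise 4824 = 2^3 · 3^2 · 67. Then
  φ(4824) = (2^3 − 2^2) · (3^2 − 3^1) · (67 − 1) = 4 · 6 · 66 = 1584.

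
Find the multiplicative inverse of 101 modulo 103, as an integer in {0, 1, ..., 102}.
Apply the extended Euclidean algorithm to (103, 101), tracking rows (r, s, t) with s·103 + t·101 = r. Each division r_prev = q·r_cur + r_new produces the new row as (previous row) − q·(current row):
  row A: (103, 1, 0)   [1·103 + 0·101 = 103]
  row B: (101, 0, 1)   [0·103 + 1·101 = 101]
  103 = 1·101 + 2   → row C = row A − 1·row B = (2, 1, −1)   [check: 1·103 − 1·101 = 2]
  101 = 50·2 + 1   → row D = row B − 50·row C = (1, −50, 51)   [check: −50·103 + 51·101 = 1]
  2 = 2·1 + 0   → remainder 0, stop. gcd = 1 (last nonzero row D).
The gcd is 1, so 101 is invertible mod 103. The last nonzero row gives −50·103 + 51·101 = 1, so t = 51. So 101^(−1) ≡ 51 (mod 103). Verify: 101 · 51 = 5151 ≡ 1 (mod 103). ✓

Final answer: 101^(−1) ≡ 51 (mod 103)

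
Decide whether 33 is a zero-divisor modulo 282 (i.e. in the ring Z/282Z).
YES

gcd(33, 282) = 3 > 1, so 33 is not a unit in Z/282Z. In Z/nZ every nonzero non-unit is a zero-divisor: explicitly, take b = 282/gcd = 94 ≠ 0 (mod 282); then 33·94 = 3102 = 11·282, i.e. 33·94 ≡ 0 (mod 282). So 33 is a zero-divisor.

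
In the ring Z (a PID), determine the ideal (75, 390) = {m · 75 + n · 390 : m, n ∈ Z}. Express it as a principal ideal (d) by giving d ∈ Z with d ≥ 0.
In the PID Z, (a, b) is generated by gcd(a, b). Compute gcd(390, 75) with the extended Euclidean algorithm, tracking rows (r, s, t) with s·390 + t·75 = r:
  row A: (390, 1, 0)   [1·390 + 0·75 = 390]
  row B: (75, 0, 1)   [0·390 + 1·75 = 75]
  390 = 5·75 + 15   → row C = row A − 5·row B = (15, 1, −5)   [check: 1·390 − 5·75 = 15]
  75 = 5·15 + 0   → remainder 0, stop. gcd = 15 (last nonzero row C).
So gcd(75, 390) = 15, with Bézout identity 1·390 − 5·75 = 15. Containment (⊇): the Bézout identity exhibits 15 as an element of (75, 390), giving (15) ⊆ (75, 390). Containment (⊆): since 15 | 75 and 15 | 390 (75 = 15·5, 390 = 15·26), every Z-linear combination of 75 and 390 is divisible by 15, so (75, 390) ⊆ (15). Therefore (75, 390) = (15), d = 15.

Final answer: (75, 390) = (15); d = 15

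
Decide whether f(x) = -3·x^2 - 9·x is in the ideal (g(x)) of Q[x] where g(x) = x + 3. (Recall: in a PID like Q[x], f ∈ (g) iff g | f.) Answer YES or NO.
YES

In Q[x] the ideal (g) consists of all multiples of g, so f ∈ (g) iff g | f, i.e. iff the remainder of f on division by g is 0. Divide f by g (g is monic, so eliminate the leading term of the running remainder at each step):
  leading term -3·x^2: subtract (-3·x)·g(x) = -3·x^2 - 9·x, leaving 0
The remainder is 0, so f(x) = g(x) · h(x) with h(x) = -3·x. Hence g | f, i.e. f ∈ (g).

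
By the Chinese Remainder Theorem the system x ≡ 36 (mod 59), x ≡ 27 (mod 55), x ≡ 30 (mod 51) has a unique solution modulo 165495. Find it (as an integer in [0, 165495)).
x ≡ 21807 (mod 165495); the representative in [0, 165495) is 21807

The moduli 59, 55, 51 are pairwise coprime, so by the CRT there is a unique solution mod 59·55·51 = 165495.
Solve by successive substitution. Start with x ≡ 36 (mod 59).
  Combine with x ≡ 27 (mod 55): write x = 36 + 59·t and require 36 + 59·t ≡ 27 (mod 55), i.e. 59·t ≡ 27 − 36 ≡ 46 (mod 55). Since 59^(−1) ≡ 14 (mod 55) (59 ≡ 4 (mod 55)), t ≡ 14·46 ≡ 39 (mod 55). So x ≡ 36 + 59·39 = 2337 (mod 3245).
  Combine with x ≡ 30 (mod 51): write x = 2337 + 3245·t and require 2337 + 3245·t ≡ 30 (mod 51), i.e. 3245·t ≡ 30 − 2337 ≡ 39 (mod 51). Since 3245^(−1) ≡ 8 (mod 51) (3245 ≡ 32 (mod 51)), t ≡ 8·39 ≡ 6 (mod 51). So x ≡ 2337 + 3245·6 = 21807 (mod 165495).
Unique solution in [0, 165495): x = 21807.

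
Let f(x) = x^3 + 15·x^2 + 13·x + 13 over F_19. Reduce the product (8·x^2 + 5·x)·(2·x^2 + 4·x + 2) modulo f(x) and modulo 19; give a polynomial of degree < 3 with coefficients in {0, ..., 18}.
a · b ≡ 5·x^2 + x + 9 (mod f(x))

Multiply as integer polynomials: a · b = 16·x^4 + 42·x^3 + 36·x^2 + 10·x. Reducing coefficients mod 19: a · b ≡ 16·x^4 + 4·x^3 + 17·x^2 + 10·x. Now divide by f(x) = x^3 + 15·x^2 + 13·x + 13 in F_19[x], eliminating the leading term at each step:
  leading term 16·x^4: subtract (16·x)·f(x) = 16·x^4 + 12·x^3 + 18·x^2 + 18·x, leaving 11·x^3 + 18·x^2 + 11·x (coefficients mod 19)
  leading term 11·x^3: subtract (11)·f(x) = 11·x^3 + 13·x^2 + 10·x + 10, leaving 5·x^2 + x + 9 (coefficients mod 19)
The degree is now < 3, so this is the remainder. Hence a · b ≡ 5·x^2 + x + 9 in F_19[x]/(f).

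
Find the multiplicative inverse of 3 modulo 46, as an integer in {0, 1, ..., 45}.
Apply the extended Euclidean algorithm to (46, 3), tracking rows (r, s, t) with s·46 + t·3 = r. Each division r_prev = q·r_cur + r_new produces the new row as (previous row) − q·(current row):
  row A: (46, 1, 0)   [1·46 + 0·3 = 46]
  row B: (3, 0, 1)   [0·46 + 1·3 = 3]
  46 = 15·3 + 1   → row C = row A − 15·row B = (1, 1, −15)   [check: 1·46 − 15·3 = 1]
  3 = 3·1 + 0   → remainder 0, stop. gcd = 1 (last nonzero row C).
The gcd is 1, so 3 is invertible mod 46. The last nonzero row gives 1·46 − 15·3 = 1, so t = −15. So 3^(−1) ≡ −15 ≡ 31 (mod 46). Verify: 3 · 31 = 93 ≡ 1 (mod 46). ✓

Final answer: 3^(−1) ≡ 31 (mod 46)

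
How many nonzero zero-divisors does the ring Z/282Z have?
Z/282Z has 189 nonzero zero-divisors

In Z/282Z each nonzero element is either a unit (gcd with 282 is 1) or a zero-divisor (gcd > 1). The number of units is φ(282): factorise 282 = 2 · 3 · 47, so φ(282) = (2 − 1) · (3 − 1) · (47 − 1) = 1 · 2 · 46 = 92. The nonzero elements number 282 − 1 = 281. Hence the nonzero zero-divisors number 281 − 92 = 189.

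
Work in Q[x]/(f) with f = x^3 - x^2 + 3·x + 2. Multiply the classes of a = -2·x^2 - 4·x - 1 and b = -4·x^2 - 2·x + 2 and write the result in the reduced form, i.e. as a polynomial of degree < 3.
First multiply in Q[x] without reducing: a · b = 8·x^4 + 20·x^3 + 8·x^2 - 6·x - 2. Now divide by f(x) = x^3 - x^2 + 3·x + 2, eliminating the leading term at each step:
  leading term 8·x^4: subtract (8·x)·f(x) = 8·x^4 - 8·x^3 + 24·x^2 + 16·x, leaving 28·x^3 - 16·x^2 - 22·x - 2
  leading term 28·x^3: subtract (28)·f(x) = 28·x^3 - 28·x^2 + 84·x + 56, leaving 12·x^2 - 106·x - 58
The degree is now < 3, so this is the remainder. Hence a · b ≡ 12·x^2 - 106·x - 58 in Q[x]/(f).

Final answer: a · b ≡ 12·x^2 - 106·x - 58 (mod f(x))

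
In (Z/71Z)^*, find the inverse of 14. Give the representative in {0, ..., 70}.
Apply the extended Euclidean algorithm to (71, 14), tracking rows (r, s, t) with s·71 + t·14 = r. Each division r_prev = q·r_cur + r_new produces the new row as (previous row) − q·(current row):
  row A: (71, 1, 0)   [1·71 + 0·14 = 71]
  row B: (14, 0, 1)   [0·71 + 1·14 = 14]
  71 = 5·14 + 1   → row C = row A − 5·row B = (1, 1, −5)   [check: 1·71 − 5·14 = 1]
  14 = 14·1 + 0   → remainder 0, stop. gcd = 1 (last nonzero row C).
The gcd is 1, so 14 is invertible mod 71. The last nonzero row gives 1·71 − 5·14 = 1, so t = −5. So 14^(−1) ≡ −5 ≡ 66 (mod 71). Verify: 14 · 66 = 924 ≡ 1 (mod 71). ✓

Final answer: 14^(−1) ≡ 66 (mod 71)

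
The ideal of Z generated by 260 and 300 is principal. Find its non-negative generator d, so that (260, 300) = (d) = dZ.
In the PID Z, (a, b) is generated by gcd(a, b). Compute gcd(300, 260) with the extended Euclidean algorithm, tracking rows (r, s, t) with s·300 + t·260 = r:
  row A: (300, 1, 0)   [1·300 + 0·260 = 300]
  row B: (260, 0, 1)   [0·300 + 1·260 = 260]
  300 = 1·260 + 40   → row C = row A − 1·row B = (40, 1, −1)   [check: 1·300 − 1·260 = 40]
  260 = 6·40 + 20   → row D = row B − 6·row C = (20, −6, 7)   [check: −6·300 + 7·260 = 20]
  40 = 2·20 + 0   → remainder 0, stop. gcd = 20 (last nonzero row D).
So gcd(260, 300) = 20, with Bézout identity −6·300 + 7·260 = 20. Containment (⊇): the Bézout identity exhibits 20 as an element of (260, 300), giving (20) ⊆ (260, 300). Containment (⊆): since 20 | 260 and 20 | 300 (260 = 20·13, 300 = 20·15), every Z-linear combination of 260 and 300 is divisible by 20, so (260, 300) ⊆ (20). Therefore (260, 300) = (20), d = 20.

Final answer: (260, 300) = (20); d = 20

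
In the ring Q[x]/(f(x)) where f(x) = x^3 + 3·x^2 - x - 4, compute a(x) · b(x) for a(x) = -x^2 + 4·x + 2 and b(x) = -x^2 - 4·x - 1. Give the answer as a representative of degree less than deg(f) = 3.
a · b ≡ -7·x^2 - 11·x - 14 (mod f(x))

First multiply in Q[x] without reducing: a · b = x^4 - 17·x^2 - 12·x - 2. Now divide by f(x) = x^3 + 3·x^2 - x - 4, eliminating the leading term at each step:
  leading term x^4: subtract (x)·f(x) = x^4 + 3·x^3 - x^2 - 4·x, leaving -3·x^3 - 16·x^2 - 8·x - 2
  leading term -3·x^3: subtract (-3)·f(x) = -3·x^3 - 9·x^2 + 3·x + 12, leaving -7·x^2 - 11·x - 14
The degree is now < 3, so this is the remainder. Hence a · b ≡ -7·x^2 - 11·x - 14 in Q[x]/(f).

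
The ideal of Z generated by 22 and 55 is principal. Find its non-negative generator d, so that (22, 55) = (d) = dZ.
(22, 55) = (11); d = 11

In the PID Z, (a, b) is generated by gcd(a, b). Compute gcd(55, 22) with the extended Euclidean algorithm, tracking rows (r, s, t) with s·55 + t·22 = r:
  row A: (55, 1, 0)   [1·55 + 0·22 = 55]
  row B: (22, 0, 1)   [0·55 + 1·22 = 22]
  55 = 2·22 + 11   → row C = row A − 2·row B = (11, 1, −2)   [check: 1·55 − 2·22 = 11]
  22 = 2·11 + 0   → remainder 0, stop. gcd = 11 (last nonzero row C).
So gcd(22, 55) = 11, with Bézout identity 1·55 − 2·22 = 11. Containment (⊇): the Bézout identity exhibits 11 as an element of (22, 55), giving (11) ⊆ (22, 55). Containment (⊆): since 11 | 22 and 11 | 55 (22 = 11·2, 55 = 11·5), every Z-linear combination of 22 and 55 is divisible by 11, so (22, 55) ⊆ (11). Therefore (22, 55) = (11), d = 11.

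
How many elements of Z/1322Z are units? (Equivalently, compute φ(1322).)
An element a ∈ Z/1322Z is a unit iff gcd(a, 1322) = 1, so the number of units is φ(1322). φ is multiplicative, with φ(p^e) = p^e − p^(e−1). Factorise 1322 = 2 · 661. Then
  φ(1322) = (2 − 1) · (661 − 1) = 1 · 660 = 660.

Final answer: Z/1322Z has φ(1322) = 660 units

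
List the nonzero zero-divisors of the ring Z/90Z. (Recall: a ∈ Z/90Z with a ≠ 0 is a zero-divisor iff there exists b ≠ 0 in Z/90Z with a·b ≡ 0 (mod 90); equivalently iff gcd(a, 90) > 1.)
An element a ∈ Z/90Z (with a ≠ 0) is a zero-divisor iff gcd(a, 90) > 1 (because a is a unit precisely when gcd(a, n) = 1, and in Z/nZ every nonzero, non-unit element is a zero-divisor). Scan a = 1, ..., 89 and keep those with gcd(a, 90) > 1:
  gcd(2, 90) = 2, gcd(3, 90) = 3, gcd(4, 90) = 2, gcd(5, 90) = 5, gcd(6, 90) = 6, gcd(8, 90) = 2, gcd(9, 90) = 9, gcd(10, 90) = 10, gcd(12, 90) = 6, gcd(14, 90) = 2, gcd(15, 90) = 15, gcd(16, 90) = 2, gcd(18, 90) = 18, gcd(20, 90) = 10, gcd(21, 90) = 3, gcd(22, 90) = 2, gcd(24, 90) = 6, gcd(25, 90) = 5, gcd(26, 90) = 2, gcd(27, 90) = 9, gcd(28, 90) = 2, gcd(30, 90) = 30, gcd(32, 90) = 2, gcd(33, 90) = 3, gcd(34, 90) = 2, gcd(35, 90) = 5, gcd(36, 90) = 18, gcd(38, 90) = 2, gcd(39, 90) = 3, gcd(40, 90) = 10, gcd(42, 90) = 6, gcd(44, 90) = 2, gcd(45, 90) = 45, gcd(46, 90) = 2, gcd(48, 90) = 6, gcd(50, 90) = 10, gcd(51, 90) = 3, gcd(52, 90) = 2, gcd(54, 90) = 18, gcd(55, 90) = 5, gcd(56, 90) = 2, gcd(57, 90) = 3, gcd(58, 90) = 2, gcd(60, 90) = 30, gcd(62, 90) = 2, gcd(63, 90) = 9, gcd(64, 90) = 2, gcd(65, 90) = 5, gcd(66, 90) = 6, gcd(68, 90) = 2, gcd(69, 90) = 3, gcd(70, 90) = 10, gcd(72, 90) = 18, gcd(74, 90) = 2, gcd(75, 90) = 15, gcd(76, 90) = 2, gcd(78, 90) = 6, gcd(80, 90) = 10, gcd(81, 90) = 9, gcd(82, 90) = 2, gcd(84, 90) = 6, gcd(85, 90) = 5, gcd(86, 90) = 2, gcd(87, 90) = 3, gcd(88, 90) = 2.
All other a ∈ {1, ..., 89} have gcd(a, 90) = 1 and are units. So the nonzero zero-divisors are exactly the 65 values of a appearing in this scan.

Final answer: nonzero zero-divisors of Z/90Z = {2, 3, 4, 5, 6, 8, 9, 10, 12, 14, 15, 16, 18, 20, 21, 22, 24, 25, 26, 27, 28, 30, 32, 33, 34, 35, 36, 38, 39, 40, 42, 44, 45, 46, 48, 50, 51, 52, 54, 55, 56, 57, 58, 60, 62, 63, 64, 65, 66, 68, 69, 70, 72, 74, 75, 76, 78, 80, 81, 82, 84, 85, 86, 87, 88}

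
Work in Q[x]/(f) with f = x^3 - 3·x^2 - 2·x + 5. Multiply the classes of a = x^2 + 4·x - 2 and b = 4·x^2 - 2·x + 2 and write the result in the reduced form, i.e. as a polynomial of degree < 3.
First multiply in Q[x] without reducing: a · b = 4·x^4 + 14·x^3 - 14·x^2 + 12·x - 4. Now divide by f(x) = x^3 - 3·x^2 - 2·x + 5, eliminating the leading term at each step:
  leading term 4·x^4: subtract (4·x)·f(x) = 4·x^4 - 12·x^3 - 8·x^2 + 20·x, leaving 26·x^3 - 6·x^2 - 8·x - 4
  leading term 26·x^3: subtract (26)·f(x) = 26·x^3 - 78·x^2 - 52·x + 130, leaving 72·x^2 + 44·x - 134
The degree is now < 3, so this is the remainder. Hence a · b ≡ 72·x^2 + 44·x - 134 in Q[x]/(f).

Final answer: a · b ≡ 72·x^2 + 44·x - 134 (mod f(x))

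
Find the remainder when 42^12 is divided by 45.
Use repeated squaring. Binary(12) = 1100. Walk through the bits of the exponent 12 left-to-right: at each bit after the leading one, square the running value, then multiply by 42 if the bit is 1 (always reducing mod 45):
  bit 1 = 1 (leading): start with 42.
  bit 2 = 1: square 42^2 = 1764 ≡ 9; bit is 1, so multiply 9·42 = 378 ≡ 18 (mod 45).
  bit 3 = 0: square 18^2 = 324 ≡ 9 (mod 45).
  bit 4 = 0: square 9^2 = 81 ≡ 36 (mod 45).
Final value: 42^12 ≡ 36 (mod 45).

Final answer: 36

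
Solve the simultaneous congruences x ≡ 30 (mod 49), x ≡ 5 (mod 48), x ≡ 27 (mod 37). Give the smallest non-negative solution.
The moduli 49, 48, 37 are pairwise coprime, so by the CRT there is a unique solution mod 49·48·37 = 87024.
Solve by successive substitution. Start with x ≡ 30 (mod 49).
  Combine with x ≡ 5 (mod 48): write x = 30 + 49·t and require 30 + 49·t ≡ 5 (mod 48), i.e. 49·t ≡ 5 − 30 ≡ 23 (mod 48). Since 49^(−1) ≡ 1 (mod 48) (49 ≡ 1 (mod 48)), t ≡ 1·23 ≡ 23 (mod 48). So x ≡ 30 + 49·23 = 1157 (mod 2352).
  Combine with x ≡ 27 (mod 37): write x = 1157 + 2352·t and require 1157 + 2352·t ≡ 27 (mod 37), i.e. 2352·t ≡ 27 − 1157 ≡ 17 (mod 37). Since 2352^(−1) ≡ 30 (mod 37) (2352 ≡ 21 (mod 37)), t ≡ 30·17 ≡ 29 (mod 37). So x ≡ 1157 + 2352·29 = 69365 (mod 87024).
Unique solution in [0, 87024): x = 69365.

Final answer: x ≡ 69365 (mod 87024); the representative in [0, 87024) is 69365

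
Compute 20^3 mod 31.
2

Use repeated squaring. Binary(3) = 11. Walk through the bits of the exponent 3 left-to-right: at each bit after the leading one, square the running value, then multiply by 20 if the bit is 1 (always reducing mod 31):
  bit 1 = 1 (leading): start with 20.
  bit 2 = 1: square 20^2 = 400 ≡ 28; bit is 1, so multiply 28·20 = 560 ≡ 2 (mod 31).
Final value: 20^3 ≡ 2 (mod 31).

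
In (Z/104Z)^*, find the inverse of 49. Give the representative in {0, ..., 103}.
Apply the extended Euclidean algorithm to (104, 49), tracking rows (r, s, t) with s·104 + t·49 = r. Each division r_prev = q·r_cur + r_new produces the new row as (previous row) − q·(current row):
  row A: (104, 1, 0)   [1·104 + 0·49 = 104]
  row B: (49, 0, 1)   [0·104 + 1·49 = 49]
  104 = 2·49 + 6   → row C = row A − 2·row B = (6, 1, −2)   [check: 1·104 − 2·49 = 6]
  49 = 8·6 + 1   → row D = row B − 8·row C = (1, −8, 17)   [check: −8·104 + 17·49 = 1]
  6 = 6·1 + 0   → remainder 0, stop. gcd = 1 (last nonzero row D).
The gcd is 1, so 49 is invertible mod 104. The last nonzero row gives −8·104 + 17·49 = 1, so t = 17. So 49^(−1) ≡ 17 (mod 104). Verify: 49 · 17 = 833 ≡ 1 (mod 104). ✓

Final answer: 49^(−1) ≡ 17 (mod 104)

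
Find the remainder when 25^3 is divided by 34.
Use repeated squaring. Binary(3) = 11. Walk through the bits of the exponent 3 left-to-right: at each bit after the leading one, square the running value, then multiply by 25 if the bit is 1 (always reducing mod 34):
  bit 1 = 1 (leading): start with 25.
  bit 2 = 1: square 25^2 = 625 ≡ 13; bit is 1, so multiply 13·25 = 325 ≡ 19 (mod 34).
Final value: 25^3 ≡ 19 (mod 34).

Final answer: 19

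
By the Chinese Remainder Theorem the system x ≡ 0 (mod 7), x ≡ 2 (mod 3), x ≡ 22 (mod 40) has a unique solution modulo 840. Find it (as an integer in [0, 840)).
The moduli 7, 3, 40 are pairwise coprime, so by the CRT there is a unique solution mod 7·3·40 = 840.
Solve by successive substitution. Start with x ≡ 0 (mod 7).
  Combine with x ≡ 2 (mod 3): write x = 7·t and require 7·t ≡ 2 (mod 3). Since 7^(−1) ≡ 1 (mod 3) (7 ≡ 1 (mod 3)), t ≡ 1·2 ≡ 2 (mod 3). So x ≡ 7·2 = 14 (mod 21).
  Combine with x ≡ 22 (mod 40): write x = 14 + 21·t and require 14 + 21·t ≡ 22 (mod 40), i.e. 21·t ≡ 22 − 14 ≡ 8 (mod 40). Since 21^(−1) ≡ 21 (mod 40), t ≡ 21·8 ≡ 8 (mod 40). So x ≡ 14 + 21·8 = 182 (mod 840).
Unique solution in [0, 840): x = 182.

Final answer: x ≡ 182 (mod 840); the representative in [0, 840) is 182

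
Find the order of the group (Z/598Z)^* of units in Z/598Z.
(Z/598Z)^* consists of the classes a with gcd(a, 598) = 1, so its order is φ(598). φ is multiplicative, with φ(p^e) = p^e − p^(e−1). Factorise 598 = 2 · 13 · 23. Then
  φ(598) = (2 − 1) · (13 − 1) · (23 − 1) = 1 · 12 · 22 = 264.
Thus |(Z/598Z)^*| = 264.

Final answer: |(Z/598Z)^*| = 264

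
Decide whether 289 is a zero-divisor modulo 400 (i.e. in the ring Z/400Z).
NO

gcd(289, 400) = 1, so 289 is a unit in Z/400Z (it has a multiplicative inverse). A unit cannot be a zero-divisor: if 289·b ≡ 0 then multiplying both sides by 289^(−1) gives b ≡ 0. So 289 is not a zero-divisor.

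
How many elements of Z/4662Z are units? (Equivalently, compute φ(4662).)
Z/4662Z has φ(4662) = 1296 units

An element a ∈ Z/4662Z is a unit iff gcd(a, 4662) = 1, so the number of units is φ(4662). φ is multiplicative, with φ(p^e) = p^e − p^(e−1). Factorise 4662 = 2 · 3^2 · 7 · 37. Then
  φ(4662) = (2 − 1) · (3^2 − 3^1) · (7 − 1) · (37 − 1) = 1 · 6 · 6 · 36 = 1296.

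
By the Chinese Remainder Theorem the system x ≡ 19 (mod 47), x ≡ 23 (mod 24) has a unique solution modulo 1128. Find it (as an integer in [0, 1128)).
The moduli 47, 24 are pairwise coprime, so by the CRT there is a unique solution mod 47·24 = 1128.
Solve by successive substitution. Start with x ≡ 19 (mod 47).
  Combine with x ≡ 23 (mod 24): write x = 19 + 47·t and require 19 + 47·t ≡ 23 (mod 24), i.e. 47·t ≡ 23 − 19 ≡ 4 (mod 24). Since 47^(−1) ≡ 23 (mod 24) (47 ≡ 23 (mod 24)), t ≡ 23·4 ≡ 20 (mod 24). So x ≡ 19 + 47·20 = 959 (mod 1128).
Unique solution in [0, 1128): x = 959.

Final answer: x ≡ 959 (mod 1128); the representative in [0, 1128) is 959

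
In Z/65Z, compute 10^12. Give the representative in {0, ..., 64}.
Use repeated squaring. Binary(12) = 1100. Walk through the bits of the exponent 12 left-to-right: at each bit after the leading one, square the running value, then multiply by 10 if the bit is 1 (always reducing mod 65):
  bit 1 = 1 (leading): start with 10.
  bit 2 = 1: square 10^2 = 100 ≡ 35; bit is 1, so multiply 35·10 = 350 ≡ 25 (mod 65).
  bit 3 = 0: square 25^2 = 625 ≡ 40 (mod 65).
  bit 4 = 0: square 40^2 = 1600 ≡ 40 (mod 65).
Final value: 10^12 ≡ 40 (mod 65).

Final answer: 40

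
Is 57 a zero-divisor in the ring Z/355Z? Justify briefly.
gcd(57, 355) = 1, so 57 is a unit in Z/355Z (it has a multiplicative inverse). A unit cannot be a zero-divisor: if 57·b ≡ 0 then multiplying both sides by 57^(−1) gives b ≡ 0. So 57 is not a zero-divisor.

Final answer: NO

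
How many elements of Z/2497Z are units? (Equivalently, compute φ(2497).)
An element a ∈ Z/2497Z is a unit iff gcd(a, 2497) = 1, so the number of units is φ(2497). φ is multiplicative, with φ(p^e) = p^e − p^(e−1). Factorise 2497 = 11 · 227. Then
  φ(2497) = (11 − 1) · (227 − 1) = 10 · 226 = 2260.

Final answer: Z/2497Z has φ(2497) = 2260 units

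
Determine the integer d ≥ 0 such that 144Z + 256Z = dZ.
In the PID Z, (a, b) is generated by gcd(a, b). Compute gcd(256, 144) with the extended Euclidean algorithm, tracking rows (r, s, t) with s·256 + t·144 = r:
  row A: (256, 1, 0)   [1·256 + 0·144 = 256]
  row B: (144, 0, 1)   [0·256 + 1·144 = 144]
  256 = 1·144 + 112   → row C = row A − 1·row B = (112, 1, −1)   [check: 1·256 − 1·144 = 112]
  144 = 1·112 + 32   → row D = row B − 1·row C = (32, −1, 2)   [check: −1·256 + 2·144 = 32]
  112 = 3·32 + 16   → row E = row C − 3·row D = (16, 4, −7)   [check: 4·256 − 7·144 = 16]
  32 = 2·16 + 0   → remainder 0, stop. gcd = 16 (last nonzero row E).
So gcd(144, 256) = 16, with Bézout identity 4·256 − 7·144 = 16. Containment (⊇): the Bézout identity exhibits 16 as an element of (144, 256), giving (16) ⊆ (144, 256). Containment (⊆): since 16 | 144 and 16 | 256 (144 = 16·9, 256 = 16·16), every Z-linear combination of 144 and 256 is divisible by 16, so (144, 256) ⊆ (16). Therefore (144, 256) = (16), d = 16.

Final answer: (144, 256) = (16); d = 16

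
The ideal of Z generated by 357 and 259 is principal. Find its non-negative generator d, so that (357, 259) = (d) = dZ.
(357, 259) = (7); d = 7

In the PID Z, (a, b) is generated by gcd(a, b). Compute gcd(357, 259) with the extended Euclidean algorithm, tracking rows (r, s, t) with s·357 + t·259 = r:
  row A: (357, 1, 0)   [1·357 + 0·259 = 357]
  row B: (259, 0, 1)   [0·357 + 1·259 = 259]
  357 = 1·259 + 98   → row C = row A − 1·row B = (98, 1, −1)   [check: 1·357 − 1·259 = 98]
  259 = 2·98 + 63   → row D = row B − 2·row C = (63, −2, 3)   [check: −2·357 + 3·259 = 63]
  98 = 1·63 + 35   → row E = row C − 1·row D = (35, 3, −4)   [check: 3·357 − 4·259 = 35]
  63 = 1·35 + 28   → row F = row D − 1·row E = (28, −5, 7)   [check: −5·357 + 7·259 = 28]
  35 = 1·28 + 7   → row G = row E − 1·row F = (7, 8, −11)   [check: 8·357 − 11·259 = 7]
  28 = 4·7 + 0   → remainder 0, stop. gcd = 7 (last nonzero row G).
So gcd(357, 259) = 7, with Bézout identity 8·357 − 11·259 = 7. Containment (⊇): the Bézout identity exhibits 7 as an element of (357, 259), giving (7) ⊆ (357, 259). Containment (⊆): since 7 | 357 and 7 | 259 (357 = 7·51, 259 = 7·37), every Z-linear combination of 357 and 259 is divisible by 7, so (357, 259) ⊆ (7). Therefore (357, 259) = (7), d = 7.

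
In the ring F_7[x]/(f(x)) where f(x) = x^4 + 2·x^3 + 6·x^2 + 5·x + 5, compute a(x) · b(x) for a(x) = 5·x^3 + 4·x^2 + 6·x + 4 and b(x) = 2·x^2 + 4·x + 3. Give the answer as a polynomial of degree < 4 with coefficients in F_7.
Multiply as integer polynomials: a · b = 10·x^5 + 28·x^4 + 43·x^3 + 44·x^2 + 34·x + 12. Reducing coefficients mod 7: a · b ≡ 3·x^5 + x^3 + 2·x^2 + 6·x + 5. Now divide by f(x) = x^4 + 2·x^3 + 6·x^2 + 5·x + 5 in F_7[x], eliminating the leading term at each step:
  leading term 3·x^5: subtract (3·x)·f(x) = 3·x^5 + 6·x^4 + 4·x^3 + x^2 + x, leaving x^4 + 4·x^3 + x^2 + 5·x + 5 (coefficients mod 7)
  leading term x^4: subtract (1)·f(x) = x^4 + 2·x^3 + 6·x^2 + 5·x + 5, leaving 2·x^3 + 2·x^2 (coefficients mod 7)
The degree is now < 4, so this is the remainder. Hence a · b ≡ 2·x^3 + 2·x^2 in F_7[x]/(f).

Final answer: a · b ≡ 2·x^3 + 2·x^2 (mod f(x))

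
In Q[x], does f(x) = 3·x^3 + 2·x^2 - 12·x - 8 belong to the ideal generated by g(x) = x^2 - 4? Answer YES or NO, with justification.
In Q[x] the ideal (g) consists of all multiples of g, so f ∈ (g) iff g | f, i.e. iff the remainder of f on division by g is 0. Divide f by g (g is monic, so eliminate the leading term of the running remainder at each step):
  leading term 3·x^3: subtract (3·x)·g(x) = 3·x^3 - 12·x, leaving 2·x^2 - 8
  leading term 2·x^2: subtract (2)·g(x) = 2·x^2 - 8, leaving 0
The remainder is 0, so f(x) = g(x) · h(x) with h(x) = 3·x + 2. Hence g | f, i.e. f ∈ (g).

Final answer: YES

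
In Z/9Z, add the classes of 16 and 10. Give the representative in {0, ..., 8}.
Reduce the summands first: 16 ≡ 7, 10 ≡ 1 (mod 9), so 16 + 10 ≡ 7 + 1 (mod 9). 7 + 1 = 8; 8 = 0·9 + 8, so (16 + 10) mod 9 = 8.

Final answer: 8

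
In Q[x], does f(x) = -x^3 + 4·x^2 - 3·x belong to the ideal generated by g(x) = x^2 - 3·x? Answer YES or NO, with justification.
In Q[x] the ideal (g) consists of all multiples of g, so f ∈ (g) iff g | f, i.e. iff the remainder of f on division by g is 0. Divide f by g (g is monic, so eliminate the leading term of the running remainder at each step):
  leading term -x^3: subtract (-x)·g(x) = -x^3 + 3·x^2, leaving x^2 - 3·x
  leading term x^2: subtract (1)·g(x) = x^2 - 3·x, leaving 0
The remainder is 0, so f(x) = g(x) · h(x) with h(x) = 1 - x. Hence g | f, i.e. f ∈ (g).

Final answer: YES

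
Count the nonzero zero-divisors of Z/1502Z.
Z/1502Z has 751 nonzero zero-divisors

In Z/1502Z each nonzero element is either a unit (gcd with 1502 is 1) or a zero-divisor (gcd > 1). The number of units is φ(1502): factorise 1502 = 2 · 751, so φ(1502) = (2 − 1) · (751 − 1) = 1 · 750 = 750. The nonzero elements number 1502 − 1 = 1501. Hence the nonzero zero-divisors number 1501 − 750 = 751.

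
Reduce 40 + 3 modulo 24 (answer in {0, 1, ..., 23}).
19

Reduce the summands first: 40 ≡ 16 (mod 24), so 40 + 3 ≡ 16 + 3 (mod 24). 16 + 3 = 19; 19 = 0·24 + 19, so (40 + 3) mod 24 = 19.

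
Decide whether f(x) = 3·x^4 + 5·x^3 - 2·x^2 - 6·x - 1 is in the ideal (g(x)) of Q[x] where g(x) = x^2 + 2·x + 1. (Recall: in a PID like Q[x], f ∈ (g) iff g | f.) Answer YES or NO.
NO

In Q[x] the ideal (g) consists of all multiples of g, so f ∈ (g) iff g | f, i.e. iff the remainder of f on division by g is 0. Divide f by g (g is monic, so eliminate the leading term of the running remainder at each step):
  leading term 3·x^4: subtract (3·x^2)·g(x) = 3·x^4 + 6·x^3 + 3·x^2, leaving -x^3 - 5·x^2 - 6·x - 1
  leading term -x^3: subtract (-x)·g(x) = -x^3 - 2·x^2 - x, leaving -3·x^2 - 5·x - 1
  leading term -3·x^2: subtract (-3)·g(x) = -3·x^2 - 6·x - 3, leaving x + 2
The remainder r(x) = x + 2 ≠ 0 (and deg r < deg g), so g ∤ f, i.e. f ∉ (g).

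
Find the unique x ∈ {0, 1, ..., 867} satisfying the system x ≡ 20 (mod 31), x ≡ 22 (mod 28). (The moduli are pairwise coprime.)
x ≡ 330 (mod 868); the representative in [0, 868) is 330

The moduli 31, 28 are pairwise coprime, so by the CRT there is a unique solution mod 31·28 = 868.
Solve by successive substitution. Start with x ≡ 20 (mod 31).
  Combine with x ≡ 22 (mod 28): write x = 20 + 31·t and require 20 + 31·t ≡ 22 (mod 28), i.e. 31·t ≡ 22 − 20 ≡ 2 (mod 28). Since 31^(−1) ≡ 19 (mod 28) (31 ≡ 3 (mod 28)), t ≡ 19·2 ≡ 10 (mod 28). So x ≡ 20 + 31·10 = 330 (mod 868).
Unique solution in [0, 868): x = 330.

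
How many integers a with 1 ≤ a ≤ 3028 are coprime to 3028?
1512

The number of a ∈ {1, ..., 3028} with gcd(a, 3028) = 1 is by definition Euler's totient φ(3028). φ is multiplicative, with φ(p^e) = p^e − p^(e−1). Factorise 3028 = 2^2 · 757. Then
  φ(3028) = (2^2 − 2^1) · (757 − 1) = 2 · 756 = 1512.
So there are 1512 such integers.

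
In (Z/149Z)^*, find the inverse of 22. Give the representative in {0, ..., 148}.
Apply the extended Euclidean algorithm to (149, 22), tracking rows (r, s, t) with s·149 + t·22 = r. Each division r_prev = q·r_cur + r_new produces the new row as (previous row) − q·(current row):
  row A: (149, 1, 0)   [1·149 + 0·22 = 149]
  row B: (22, 0, 1)   [0·149 + 1·22 = 22]
  149 = 6·22 + 17   → row C = row A − 6·row B = (17, 1, −6)   [check: 1·149 − 6·22 = 17]
  22 = 1·17 + 5   → row D = row B − 1·row C = (5, −1, 7)   [check: −1·149 + 7·22 = 5]
  17 = 3·5 + 2   → row E = row C − 3·row D = (2, 4, −27)   [check: 4·149 − 27·22 = 2]
  5 = 2·2 + 1   → row F = row D − 2·row E = (1, −9, 61)   [check: −9·149 + 61·22 = 1]
  2 = 2·1 + 0   → remainder 0, stop. gcd = 1 (last nonzero row F).
The gcd is 1, so 22 is invertible mod 149. The last nonzero row gives −9·149 + 61·22 = 1, so t = 61. So 22^(−1) ≡ 61 (mod 149). Verify: 22 · 61 = 1342 ≡ 1 (mod 149). ✓

Final answer: 22^(−1) ≡ 61 (mod 149)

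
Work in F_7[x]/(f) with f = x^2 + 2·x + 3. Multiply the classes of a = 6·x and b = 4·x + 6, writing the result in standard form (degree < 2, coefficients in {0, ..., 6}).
a · b ≡ 2·x + 5 (mod f(x))

Multiply as integer polynomials: a · b = 24·x^2 + 36·x. Reducing coefficients mod 7: a · b ≡ 3·x^2 + x. Now divide by f(x) = x^2 + 2·x + 3 in F_7[x], eliminating the leading term at each step:
  leading term 3·x^2: subtract (3)·f(x) = 3·x^2 + 6·x + 2, leaving 2·x + 5 (coefficients mod 7)
The degree is now < 2, so this is the remainder. Hence a · b ≡ 2·x + 5 in F_7[x]/(f).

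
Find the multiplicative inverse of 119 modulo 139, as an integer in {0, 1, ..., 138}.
119^(−1) ≡ 132 (mod 139)

Apply the extended Euclidean algorithm to (139, 119), tracking rows (r, s, t) with s·139 + t·119 = r. Each division r_prev = q·r_cur + r_new produces the new row as (previous row) − q·(current row):
  row A: (139, 1, 0)   [1·139 + 0·119 = 139]
  row B: (119, 0, 1)   [0·139 + 1·119 = 119]
  139 = 1·119 + 20   → row C = row A − 1·row B = (20, 1, −1)   [check: 1·139 − 1·119 = 20]
  119 = 5·20 + 19   → row D = row B − 5·row C = (19, −5, 6)   [check: −5·139 + 6·119 = 19]
  20 = 1·19 + 1   → row E = row C − 1·row D = (1, 6, −7)   [check: 6·139 − 7·119 = 1]
  19 = 19·1 + 0   → remainder 0, stop. gcd = 1 (last nonzero row E).
The gcd is 1, so 119 is invertible mod 139. The last nonzero row gives 6·139 − 7·119 = 1, so t = −7. So 119^(−1) ≡ −7 ≡ 132 (mod 139). Verify: 119 · 132 = 15708 ≡ 1 (mod 139). ✓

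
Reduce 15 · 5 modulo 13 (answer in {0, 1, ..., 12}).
10

Reduce the factors first: 15 ≡ 2 (mod 13), so 15 · 5 ≡ 2 · 5 (mod 13). 2 · 5 = 10. Dividing by 13: 10 = 0·13 + 10. So (15 · 5) mod 13 = 10.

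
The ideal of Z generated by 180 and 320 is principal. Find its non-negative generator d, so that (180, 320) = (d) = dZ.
(180, 320) = (20); d = 20

In the PID Z, (a, b) is generated by gcd(a, b). Compute gcd(320, 180) with the extended Euclidean algorithm, tracking rows (r, s, t) with s·320 + t·180 = r:
  row A: (320, 1, 0)   [1·320 + 0·180 = 320]
  row B: (180, 0, 1)   [0·320 + 1·180 = 180]
  320 = 1·180 + 140   → row C = row A − 1·row B = (140, 1, −1)   [check: 1·320 − 1·180 = 140]
  180 = 1·140 + 40   → row D = row B − 1·row C = (40, −1, 2)   [check: −1·320 + 2·180 = 40]
  140 = 3·40 + 20   → row E = row C − 3·row D = (20, 4, −7)   [check: 4·320 − 7·180 = 20]
  40 = 2·20 + 0   → remainder 0, stop. gcd = 20 (last nonzero row E).
So gcd(180, 320) = 20, with Bézout identity 4·320 − 7·180 = 20. Containment (⊇): the Bézout identity exhibits 20 as an element of (180, 320), giving (20) ⊆ (180, 320). Containment (⊆): since 20 | 180 and 20 | 320 (180 = 20·9, 320 = 20·16), every Z-linear combination of 180 and 320 is divisible by 20, so (180, 320) ⊆ (20). Therefore (180, 320) = (20), d = 20.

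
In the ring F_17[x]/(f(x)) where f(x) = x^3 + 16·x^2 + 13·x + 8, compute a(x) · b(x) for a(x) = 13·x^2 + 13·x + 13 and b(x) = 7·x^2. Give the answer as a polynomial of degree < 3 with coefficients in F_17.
Multiply as integer polynomials: a · b = 91·x^4 + 91·x^3 + 91·x^2. Reducing coefficients mod 17: a · b ≡ 6·x^4 + 6·x^3 + 6·x^2. Now divide by f(x) = x^3 + 16·x^2 + 13·x + 8 in F_17[x], eliminating the leading term at each step:
  leading term 6·x^4: subtract (6·x)·f(x) = 6·x^4 + 11·x^3 + 10·x^2 + 14·x, leaving 12·x^3 + 13·x^2 + 3·x (coefficients mod 17)
  leading term 12·x^3: subtract (12)·f(x) = 12·x^3 + 5·x^2 + 3·x + 11, leaving 8·x^2 + 6 (coefficients mod 17)
The degree is now < 3, so this is the remainder. Hence a · b ≡ 8·x^2 + 6 in F_17[x]/(f).

Final answer: a · b ≡ 8·x^2 + 6 (mod f(x))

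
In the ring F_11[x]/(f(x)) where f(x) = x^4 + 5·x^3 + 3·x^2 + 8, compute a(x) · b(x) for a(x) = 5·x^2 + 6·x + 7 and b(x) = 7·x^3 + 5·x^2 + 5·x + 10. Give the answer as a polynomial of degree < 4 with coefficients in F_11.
Multiply as integer polynomials: a · b = 35·x^5 + 67·x^4 + 104·x^3 + 115·x^2 + 95·x + 70. Reducing coefficients mod 11: a · b ≡ 2·x^5 + x^4 + 5·x^3 + 5·x^2 + 7·x + 4. Now divide by f(x) = x^4 + 5·x^3 + 3·x^2 + 8 in F_11[x], eliminating the leading term at each step:
  leading term 2·x^5: subtract (2·x)·f(x) = 2·x^5 + 10·x^4 + 6·x^3 + 5·x, leaving 2·x^4 + 10·x^3 + 5·x^2 + 2·x + 4 (coefficients mod 11)
  leading term 2·x^4: subtract (2)·f(x) = 2·x^4 + 10·x^3 + 6·x^2 + 5, leaving 10·x^2 + 2·x + 10 (coefficients mod 11)
The degree is now < 4, so this is the remainder. Hence a · b ≡ 10·x^2 + 2·x + 10 in F_11[x]/(f).

Final answer: a · b ≡ 10·x^2 + 2·x + 10 (mod f(x))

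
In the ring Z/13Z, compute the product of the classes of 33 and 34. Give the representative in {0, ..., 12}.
4

Reduce the factors first: 33 ≡ 7, 34 ≡ 8 (mod 13), so 33 · 34 ≡ 7 · 8 (mod 13). 7 · 8 = 56. Dividing by 13: 56 = 4·13 + 4. So (33 · 34) mod 13 = 4.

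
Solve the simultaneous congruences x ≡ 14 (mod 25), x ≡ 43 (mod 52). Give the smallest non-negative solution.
x ≡ 1239 (mod 1300); the representative in [0, 1300) is 1239

The moduli 25, 52 are pairwise coprime, so by the CRT there is a unique solution mod 25·52 = 1300.
Solve by successive substitution. Start with x ≡ 14 (mod 25).
  Combine with x ≡ 43 (mod 52): write x = 14 + 25·t and require 14 + 25·t ≡ 43 (mod 52), i.e. 25·t ≡ 43 − 14 ≡ 29 (mod 52). Since 25^(−1) ≡ 25 (mod 52), t ≡ 25·29 ≡ 49 (mod 52). So x ≡ 14 + 25·49 = 1239 (mod 1300).
Unique solution in [0, 1300): x = 1239.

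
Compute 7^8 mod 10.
Use repeated squaring. Binary(8) = 1000. Walk through the bits of the exponent 8 left-to-right: at each bit after the leading one, square the running value, then multiply by 7 if the bit is 1 (always reducing mod 10):
  bit 1 = 1 (leading): start with 7.
  bit 2 = 0: square 7^2 = 49 ≡ 9 (mod 10).
  bit 3 = 0: square 9^2 = 81 ≡ 1 (mod 10).
  bit 4 = 0: square 1^2 = 1 (mod 10).
Final value: 7^8 ≡ 1 (mod 10).

Final answer: 1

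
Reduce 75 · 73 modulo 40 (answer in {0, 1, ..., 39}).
Reduce the factors first: 75 ≡ 35, 73 ≡ 33 (mod 40), so 75 · 73 ≡ 35 · 33 (mod 40). 35 · 33 = 1155. Dividing by 40: 1155 = 28·40 + 35. So (75 · 73) mod 40 = 35.

Final answer: 35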